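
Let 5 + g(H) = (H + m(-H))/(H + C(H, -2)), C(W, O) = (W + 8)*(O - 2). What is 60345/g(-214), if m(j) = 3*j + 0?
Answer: -6135075/437 ≈ -14039.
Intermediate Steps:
m(j) = 3*j
C(W, O) = (-2 + O)*(8 + W) (C(W, O) = (8 + W)*(-2 + O) = (-2 + O)*(8 + W))
g(H) = -5 - 2*H/(-32 - 3*H) (g(H) = -5 + (H + 3*(-H))/(H + (-16 - 2*H + 8*(-2) - 2*H)) = -5 + (H - 3*H)/(H + (-16 - 2*H - 16 - 2*H)) = -5 + (-2*H)/(H + (-32 - 4*H)) = -5 + (-2*H)/(-32 - 3*H) = -5 - 2*H/(-32 - 3*H))
60345/g(-214) = 60345/(((-160 - 13*(-214))/(32 + 3*(-214)))) = 60345/(((-160 + 2782)/(32 - 642))) = 60345/((2622/(-610))) = 60345/((-1/610*2622)) = 60345/(-1311/305) = 60345*(-305/1311) = -6135075/437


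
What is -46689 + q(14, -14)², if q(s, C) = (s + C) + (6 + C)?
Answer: -46625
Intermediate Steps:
q(s, C) = 6 + s + 2*C (q(s, C) = (C + s) + (6 + C) = 6 + s + 2*C)
-46689 + q(14, -14)² = -46689 + (6 + 14 + 2*(-14))² = -46689 + (6 + 14 - 28)² = -46689 + (-8)² = -46689 + 64 = -46625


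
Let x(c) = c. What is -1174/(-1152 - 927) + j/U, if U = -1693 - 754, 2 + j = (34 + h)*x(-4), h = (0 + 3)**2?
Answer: 3234524/5087313 ≈ 0.63580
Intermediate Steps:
h = 9 (h = 3**2 = 9)
j = -174 (j = -2 + (34 + 9)*(-4) = -2 + 43*(-4) = -2 - 172 = -174)
U = -2447
-1174/(-1152 - 927) + j/U = -1174/(-1152 - 927) - 174/(-2447) = -1174/(-2079) - 174*(-1/2447) = -1174*(-1/2079) + 174/2447 = 1174/2079 + 174/2447 = 3234524/5087313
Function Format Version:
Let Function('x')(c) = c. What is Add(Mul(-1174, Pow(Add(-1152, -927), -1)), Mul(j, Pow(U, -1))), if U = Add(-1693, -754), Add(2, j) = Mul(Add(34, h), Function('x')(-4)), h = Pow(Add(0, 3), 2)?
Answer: Rational(3234524, 5087313) ≈ 0.63580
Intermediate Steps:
h = 9 (h = Pow(3, 2) = 9)
j = -174 (j = Add(-2, Mul(Add(34, 9), -4)) = Add(-2, Mul(43, -4)) = Add(-2, -172) = -174)
U = -2447
Add(Mul(-1174, Pow(Add(-1152, -927), -1)), Mul(j, Pow(U, -1))) = Add(Mul(-1174, Pow(Add(-1152, -927), -1)), Mul(-174, Pow(-2447, -1))) = Add(Mul(-1174, Pow(-2079, -1)), Mul(-174, Rational(-1, 2447))) = Add(Mul(-1174, Rational(-1, 2079)), Rational(174, 2447)) = Add(Rational(1174, 2079), Rational(174, 2447)) = Rational(3234524, 5087313)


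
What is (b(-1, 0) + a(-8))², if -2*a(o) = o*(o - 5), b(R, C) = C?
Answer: 2704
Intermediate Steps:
a(o) = -o*(-5 + o)/2 (a(o) = -o*(o - 5)/2 = -o*(-5 + o)/2)
(b(-1, 0) + a(-8))² = (0 + (½)*(-8)*(5 - 1*(-8)))² = (0 + (½)*(-8)*(5 + 8))² = (0 + (½)*(-8)*13)² = (0 - 52)² = (-52)² = 2704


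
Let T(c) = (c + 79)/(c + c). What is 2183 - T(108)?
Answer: 471341/216 ≈ 2182.1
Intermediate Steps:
T(c) = (79 + c)/(2*c) (T(c) = (79 + c)/((2*c)) = (79 + c)*(1/(2*c)) = (79 + c)/(2*c))
2183 - T(108) = 2183 - (79 + 108)/(2*108) = 2183 - 187/(2*108) = 2183 - 1*187/216 = 2183 - 187/216 = 471341/216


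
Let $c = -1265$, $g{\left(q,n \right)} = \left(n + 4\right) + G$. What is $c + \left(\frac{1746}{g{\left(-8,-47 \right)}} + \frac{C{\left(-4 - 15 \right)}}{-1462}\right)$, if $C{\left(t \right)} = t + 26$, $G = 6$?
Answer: $- \frac{70981821}{54094} \approx -1312.2$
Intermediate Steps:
$g{\left(q,n \right)} = 10 + n$ ($g{\left(q,n \right)} = \left(n + 4\right) + 6 = \left(4 + n\right) + 6 = 10 + n$)
$C{\left(t \right)} = 26 + t$
$c + \left(\frac{1746}{g{\left(-8,-47 \right)}} + \frac{C{\left(-4 - 15 \right)}}{-1462}\right) = -1265 + \left(\frac{1746}{10 - 47} + \frac{26 - 19}{-1462}\right) = -1265 + \left(\frac{1746}{-37} + \left(26 - 19\right) \left(- \frac{1}{1462}\right)\right) = -1265 + \left(1746 \left(- \frac{1}{37}\right) + \left(26 - 19\right) \left(- \frac{1}{1462}\right)\right) = -1265 + \left(- \frac{1746}{37} + 7 \left(- \frac{1}{1462}\right)\right) = -1265 - \frac{2552911}{54094} = - \frac{70981821}{54094}$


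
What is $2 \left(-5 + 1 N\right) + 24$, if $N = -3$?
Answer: $8$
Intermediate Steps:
$2 \left(-5 + 1 N\right) + 24 = 2 \left(-5 + 1 \left(-3\right)\right) + 24 = 2 \left(-5 - 3\right) + 24 = 2 \left(-8\right) + 24 = -16 + 24 = 8$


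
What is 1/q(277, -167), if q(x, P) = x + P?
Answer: 1/110 ≈ 0.0090909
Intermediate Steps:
q(x, P) = P + x
1/q(277, -167) = 1/(-167 + 277) = 1/110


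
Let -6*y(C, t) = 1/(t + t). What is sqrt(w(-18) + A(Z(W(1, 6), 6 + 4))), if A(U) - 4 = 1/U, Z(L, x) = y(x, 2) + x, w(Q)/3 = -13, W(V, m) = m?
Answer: I*sqrt(1993499)/239 ≈ 5.9076*I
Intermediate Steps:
w(Q) = -39 (w(Q) = 3*(-13) = -39)
y(C, t) = -1/(12*t) (y(C, t) = -1/(6*(t + t)) = -1/(2*t)/6 = -1/(12*t))
Z(L, x) = -1/24 + x (Z(L, x) = -1/12/2 + x = -1/12*1/2 + x = -1/24 + x)
A(U) = 4 + 1/U
sqrt(w(-18) + A(Z(W(1, 6), 6 + 4))) = sqrt(-39 + (4 + 1/(-1/24 + (6 + 4)))) = sqrt(-39 + (4 + 1/(-1/24 + 10))) = sqrt(-39 + (4 + 1/(239/24))) = sqrt(-39 + (4 + 24/239)) = sqrt(-39 + 980/239) = sqrt(-8341/239) = I*sqrt(1993499)/239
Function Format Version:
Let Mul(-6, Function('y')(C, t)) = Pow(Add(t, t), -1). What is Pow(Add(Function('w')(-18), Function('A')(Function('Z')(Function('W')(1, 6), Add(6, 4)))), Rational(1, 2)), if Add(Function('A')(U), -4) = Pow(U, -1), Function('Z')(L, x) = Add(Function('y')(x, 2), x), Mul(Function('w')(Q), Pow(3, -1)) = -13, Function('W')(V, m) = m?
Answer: Mul(Rational(1, 239), I, Pow(1993499, Rational(1, 2))) ≈ Mul(5.9076, I)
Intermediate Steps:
Function('w')(Q) = -39 (Function('w')(Q) = Mul(3, -13) = -39)
Function('y')(C, t) = Mul(Rational(-1, 12), Pow(t, -1)) (Function('y')(C, t) = Mul(Rational(-1, 6), Pow(Add(t, t), -1)) = Mul(Rational(-1, 6), Pow(Mul(2, t), -1)) = Mul(Rational(-1, 6), Mul(Rational(1, 2), Pow(t, -1))) = Mul(Rational(-1, 12), Pow(t, -1)))
Function('Z')(L, x) = Add(Rational(-1, 24), x) (Function('Z')(L, x) = Add(Mul(Rational(-1, 12), Pow(2, -1)), x) = Add(Mul(Rational(-1, 12), Rational(1, 2)), x) = Add(Rational(-1, 24), x))
Function('A')(U) = Add(4, Pow(U, -1))
Pow(Add(Function('w')(-18), Function('A')(Function('Z')(Function('W')(1, 6), Add(6, 4)))), Rational(1, 2)) = Pow(Add(-39, Add(4, Pow(Add(Rational(-1, 24), Add(6, 4)), -1))), Rational(1, 2)) = Pow(Add(-39, Add(4, Pow(Add(Rational(-1, 24), 10), -1))), Rational(1, 2)) = Pow(Add(-39, Add(4, Pow(Rational(239, 24), -1))), Rational(1, 2)) = Pow(Add(-39, Add(4, Rational(24, 239))), Rational(1, 2)) = Pow(Add(-39, Rational(980, 239)), Rational(1, 2)) = Pow(Rational(-8341, 239), Rational(1, 2)) = Mul(Rational(1, 239), I, Pow(1993499, Rational(1, 2)))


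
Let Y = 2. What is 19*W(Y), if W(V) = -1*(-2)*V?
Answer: 76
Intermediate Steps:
W(V) = 2*V (W(V) = -(-2)*V = 2*V)
19*W(Y) = 19*(2*2) = 19*4 = 76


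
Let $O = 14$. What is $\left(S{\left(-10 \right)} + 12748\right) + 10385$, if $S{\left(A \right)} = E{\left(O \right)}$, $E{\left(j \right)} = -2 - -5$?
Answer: $23136$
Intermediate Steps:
$E{\left(j \right)} = 3$ ($E{\left(j \right)} = -2 + 5 = 3$)
$S{\left(A \right)} = 3$
$\left(S{\left(-10 \right)} + 12748\right) + 10385 = \left(3 + 12748\right) + 10385 = 12751 + 10385 = 23136$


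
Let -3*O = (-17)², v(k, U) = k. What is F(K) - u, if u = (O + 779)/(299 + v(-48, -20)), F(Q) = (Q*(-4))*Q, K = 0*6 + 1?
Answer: -5060/753 ≈ -6.7198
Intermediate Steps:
K = 1 (K = 0 + 1 = 1)
O = -289/3 (O = -⅓*(-17)² = -⅓*289 = -289/3 ≈ -96.333)
F(Q) = -4*Q² (F(Q) = (-4*Q)*Q = -4*Q²)
u = 2048/753 (u = (-289/3 + 779)/(299 - 48) = (2048/3)/251 = (2048/3)*(1/251) = 2048/753 ≈ 2.7198)
F(K) - u = -4*1² - 1*2048/753 = -4*1 - 2048/753 = -4 - 2048/753 = -5060/753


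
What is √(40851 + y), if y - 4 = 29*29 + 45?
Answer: √41741 ≈ 204.31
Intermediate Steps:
y = 890 (y = 4 + (29*29 + 45) = 4 + (841 + 45) = 4 + 886 = 890)
√(40851 + y) = √(40851 + 890) = √41741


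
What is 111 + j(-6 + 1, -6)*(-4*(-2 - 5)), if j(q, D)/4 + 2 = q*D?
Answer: 3247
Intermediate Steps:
j(q, D) = -8 + 4*D*q (j(q, D) = -8 + 4*(q*D) = -8 + 4*(D*q) = -8 + 4*D*q)
111 + j(-6 + 1, -6)*(-4*(-2 - 5)) = 111 + (-8 + 4*(-6)*(-6 + 1))*(-4*(-2 - 5)) = 111 + (-8 + 4*(-6)*(-5))*(-4*(-7)) = 111 + (-8 + 120)*28 = 111 + 112*28 = 111 + 3136 = 3247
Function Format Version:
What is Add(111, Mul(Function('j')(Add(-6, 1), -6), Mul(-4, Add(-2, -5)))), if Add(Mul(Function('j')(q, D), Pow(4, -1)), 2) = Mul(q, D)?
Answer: 3247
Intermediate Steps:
Function('j')(q, D) = Add(-8, Mul(4, D, q)) (Function('j')(q, D) = Add(-8, Mul(4, Mul(q, D))) = Add(-8, Mul(4, Mul(D, q))) = Add(-8, Mul(4, D, q)))
Add(111, Mul(Function('j')(Add(-6, 1), -6), Mul(-4, Add(-2, -5)))) = Add(111, Mul(Add(-8, Mul(4, -6, Add(-6, 1))), Mul(-4, Add(-2, -5)))) = Add(111, Mul(Add(-8, Mul(4, -6, -5)), Mul(-4, -7))) = Add(111, Mul(Add(-8, 120), 28)) = Add(111, Mul(112, 28)) = Add(111, 3136) = 3247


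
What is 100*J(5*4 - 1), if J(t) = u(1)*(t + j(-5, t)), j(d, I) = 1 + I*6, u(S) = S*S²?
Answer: 13400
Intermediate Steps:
u(S) = S³
j(d, I) = 1 + 6*I
J(t) = 1 + 7*t (J(t) = 1³*(t + (1 + 6*t)) = 1*(1 + 7*t) = 1 + 7*t)
100*J(5*4 - 1) = 100*(1 + 7*(5*4 - 1)) = 100*(1 + 7*(20 - 1)) = 100*(1 + 7*19) = 100*(1 + 133) = 100*134 = 13400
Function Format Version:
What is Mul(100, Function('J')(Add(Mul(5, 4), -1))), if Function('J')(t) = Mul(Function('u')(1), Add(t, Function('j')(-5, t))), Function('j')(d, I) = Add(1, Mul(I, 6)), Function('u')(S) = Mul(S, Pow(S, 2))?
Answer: 13400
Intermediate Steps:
Function('u')(S) = Pow(S, 3)
Function('j')(d, I) = Add(1, Mul(6, I))
Function('J')(t) = Add(1, Mul(7, t)) (Function('J')(t) = Mul(Pow(1, 3), Add(t, Add(1, Mul(6, t)))) = Mul(1, Add(1, Mul(7, t))) = Add(1, Mul(7, t)))
Mul(100, Function('J')(Add(Mul(5, 4), -1))) = Mul(100, Add(1, Mul(7, Add(Mul(5, 4), -1)))) = Mul(100, Add(1, Mul(7, Add(20, -1)))) = Mul(100, Add(1, Mul(7, 19))) = Mul(100, Add(1, 133)) = Mul(100, 134) = 13400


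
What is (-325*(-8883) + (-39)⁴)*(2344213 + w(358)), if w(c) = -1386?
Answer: 12183675016032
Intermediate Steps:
(-325*(-8883) + (-39)⁴)*(2344213 + w(358)) = (-325*(-8883) + (-39)⁴)*(2344213 - 1386) = (2886975 + 2313441)*2342827 = 5200416*2342827 = 12183675016032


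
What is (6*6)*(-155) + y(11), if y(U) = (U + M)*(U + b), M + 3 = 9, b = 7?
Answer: -5274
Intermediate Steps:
M = 6 (M = -3 + 9 = 6)
y(U) = (6 + U)*(7 + U) (y(U) = (U + 6)*(U + 7) = (6 + U)*(7 + U))
(6*6)*(-155) + y(11) = (6*6)*(-155) + (42 + 11² + 13*11) = 36*(-155) + (42 + 121 + 143) = -5580 + 306 = -5274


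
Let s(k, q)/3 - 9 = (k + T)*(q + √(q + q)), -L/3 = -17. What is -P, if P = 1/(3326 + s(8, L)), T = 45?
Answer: -5731/64399391 + 159*√102/128798782 ≈ -7.6524e-5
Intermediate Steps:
L = 51 (L = -3*(-17) = 51)
s(k, q) = 27 + 3*(45 + k)*(q + √2*√q) (s(k, q) = 27 + 3*((k + 45)*(q + √(q + q))) = 27 + 3*((45 + k)*(q + √(2*q))) = 27 + 3*((45 + k)*(q + √2*√q)) = 27 + 3*(45 + k)*(q + √2*√q))
P = 1/(11462 + 159*√102) (P = 1/(3326 + (27 + 135*51 + 3*8*51 + 135*√2*√51 + 3*8*√2*√51)) = 1/(3326 + (27 + 6885 + 1224 + 135*√102 + 24*√102)) = 1/(3326 + (8136 + 159*√102)) = 1/(11462 + 159*√102) ≈ 7.6524e-5)
-P = -(5731/64399391 - 159*√102/128798782) = -5731/64399391 + 159*√102/128798782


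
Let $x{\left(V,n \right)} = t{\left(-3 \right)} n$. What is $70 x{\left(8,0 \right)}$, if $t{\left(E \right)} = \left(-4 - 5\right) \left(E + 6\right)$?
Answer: $0$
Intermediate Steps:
$t{\left(E \right)} = -54 - 9 E$ ($t{\left(E \right)} = - 9 \left(6 + E\right) = -54 - 9 E$)
$x{\left(V,n \right)} = - 27 n$ ($x{\left(V,n \right)} = \left(-54 - -27\right) n = \left(-54 + 27\right) n = - 27 n$)
$70 x{\left(8,0 \right)} = 70 \left(\left(-27\right) 0\right) = 70 \cdot 0 = 0$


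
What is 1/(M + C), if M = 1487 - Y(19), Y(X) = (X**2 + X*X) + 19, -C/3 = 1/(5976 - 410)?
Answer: 5566/4152233 ≈ 0.0013405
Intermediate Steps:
C = -3/5566 (C = -3/(5976 - 410) = -3/5566 ≈ -0.00053899)
Y(X) = 19 + 2*X**2 (Y(X) = (X**2 + X**2) + 19 = 2*X**2 + 19 = 19 + 2*X**2)
M = 746 (M = 1487 - (19 + 2*19**2) = 1487 - (19 + 2*361) = 1487 - (19 + 722) = 1487 - 1*741 = 1487 - 741 = 746)
1/(M + C) = 1/(746 - 3/5566) = 1/(4152233/5566) = 5566/4152233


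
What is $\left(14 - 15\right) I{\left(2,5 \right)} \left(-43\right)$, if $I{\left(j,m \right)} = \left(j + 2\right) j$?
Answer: $344$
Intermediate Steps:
$I{\left(j,m \right)} = j \left(2 + j\right)$ ($I{\left(j,m \right)} = \left(2 + j\right) j = j \left(2 + j\right)$)
$\left(14 - 15\right) I{\left(2,5 \right)} \left(-43\right) = \left(14 - 15\right) 2 \left(2 + 2\right) \left(-43\right) = - 2 \cdot 4 \left(-43\right) = \left(-1\right) 8 \left(-43\right) = \left(-8\right) \left(-43\right) = 344$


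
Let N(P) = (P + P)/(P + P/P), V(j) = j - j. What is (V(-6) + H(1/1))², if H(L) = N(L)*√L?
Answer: 1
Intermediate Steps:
V(j) = 0
N(P) = 2*P/(1 + P) (N(P) = (2*P)/(P + 1) = (2*P)/(1 + P) = 2*P/(1 + P))
H(L) = 2*L^(3/2)/(1 + L) (H(L) = (2*L/(1 + L))*√L = 2*L^(3/2)/(1 + L))
(V(-6) + H(1/1))² = (0 + 2*(1/1)^(3/2)/(1 + 1/1))² = (0 + 2*1^(3/2)/(1 + 1))² = (0 + 2*1/2)² = (0 + 2*1*(½))² = (0 + 1)² = 1² = 1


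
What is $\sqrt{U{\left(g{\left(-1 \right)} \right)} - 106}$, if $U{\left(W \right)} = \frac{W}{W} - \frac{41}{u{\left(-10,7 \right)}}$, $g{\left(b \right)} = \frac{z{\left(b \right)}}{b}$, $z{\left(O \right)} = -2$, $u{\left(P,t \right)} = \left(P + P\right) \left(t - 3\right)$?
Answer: $\frac{i \sqrt{41795}}{20} \approx 10.222 i$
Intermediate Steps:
$u{\left(P,t \right)} = 2 P \left(-3 + t\right)$
$g{\left(b \right)} = - \frac{2}{b}$
$U{\left(W \right)} = \frac{121}{80}$ ($U{\left(W \right)} = \frac{W}{W} - \frac{41}{2 \left(-10\right) \left(-3 + 7\right)} = 1 - \frac{41}{2 \left(-10\right) 4} = 1 - \frac{41}{-80} = 1 - - \frac{41}{80} = 1 + \frac{41}{80} = \frac{121}{80}$)
$\sqrt{U{\left(g{\left(-1 \right)} \right)} - 106} = \sqrt{\frac{121}{80} - 106} = \sqrt{- \frac{8359}{80}} = \frac{i \sqrt{41795}}{20}$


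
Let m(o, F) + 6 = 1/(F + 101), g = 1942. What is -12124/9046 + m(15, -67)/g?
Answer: -401179905/298644644 ≈ -1.3433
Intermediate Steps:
m(o, F) = -6 + 1/(101 + F) (m(o, F) = -6 + 1/(F + 101) = -6 + 1/(101 + F))
-12124/9046 + m(15, -67)/g = -12124/9046 + ((-605 - 6*(-67))/(101 - 67))/1942 = -12124*1/9046 + ((-605 + 402)/34)*(1/1942) = -6062/4523 + ((1/34)*(-203))*(1/1942) = -6062/4523 - 203/34*1/1942 = -6062/4523 - 203/66028 = -401179905/298644644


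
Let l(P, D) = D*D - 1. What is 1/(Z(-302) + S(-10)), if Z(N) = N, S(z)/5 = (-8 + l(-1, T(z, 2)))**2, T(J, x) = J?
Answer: 1/41103 ≈ 2.4329e-5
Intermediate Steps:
l(P, D) = -1 + D**2 (l(P, D) = D**2 - 1 = -1 + D**2)
S(z) = 5*(-9 + z**2)**2 (S(z) = 5*(-8 + (-1 + z**2))**2 = 5*(-9 + z**2)**2)
1/(Z(-302) + S(-10)) = 1/(-302 + 5*(-9 + (-10)**2)**2) = 1/(-302 + 5*(-9 + 100)**2) = 1/(-302 + 5*91**2) = 1/(-302 + 5*8281) = 1/(-302 + 41405) = 1/41103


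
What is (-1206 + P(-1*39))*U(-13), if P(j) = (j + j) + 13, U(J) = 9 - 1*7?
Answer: -2542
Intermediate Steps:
U(J) = 2 (U(J) = 9 - 7 = 2)
P(j) = 13 + 2*j (P(j) = 2*j + 13 = 13 + 2*j)
(-1206 + P(-1*39))*U(-13) = (-1206 + (13 + 2*(-1*39)))*2 = (-1206 + (13 + 2*(-39)))*2 = (-1206 + (13 - 78))*2 = (-1206 - 65)*2 = -1271*2 = -2542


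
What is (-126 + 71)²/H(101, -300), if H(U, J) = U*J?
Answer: -121/1212 ≈ -0.099835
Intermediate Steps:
H(U, J) = J*U
(-126 + 71)²/H(101, -300) = (-126 + 71)²/((-300*101)) = (-55)²/(-30300) = 3025*(-1/30300) = -121/1212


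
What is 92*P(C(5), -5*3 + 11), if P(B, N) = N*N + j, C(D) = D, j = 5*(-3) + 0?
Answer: 92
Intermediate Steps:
j = -15 (j = -15 + 0 = -15)
P(B, N) = -15 + N**2 (P(B, N) = N*N - 15 = N**2 - 15 = -15 + N**2)
92*P(C(5), -5*3 + 11) = 92*(-15 + (-5*3 + 11)**2) = 92*(-15 + (-15 + 11)**2) = 92*(-15 + (-4)**2) = 92*(-15 + 16) = 92*1 = 92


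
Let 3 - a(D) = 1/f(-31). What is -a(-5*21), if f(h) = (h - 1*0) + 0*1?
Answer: -94/31 ≈ -3.0323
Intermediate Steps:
f(h) = h (f(h) = (h + 0) + 0 = h + 0 = h)
a(D) = 94/31 (a(D) = 3 - 1/(-31) = 3 - 1*(-1/31) = 3 + 1/31 = 94/31)
-a(-5*21) = -1*94/31 = -94/31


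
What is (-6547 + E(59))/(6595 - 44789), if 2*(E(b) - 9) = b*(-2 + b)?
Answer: 9713/76388 ≈ 0.12715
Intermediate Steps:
E(b) = 9 + b*(-2 + b)/2 (E(b) = 9 + (b*(-2 + b))/2 = 9 + b*(-2 + b)/2)
(-6547 + E(59))/(6595 - 44789) = (-6547 + (9 + (1/2)*59**2 - 1*59))/(6595 - 44789) = (-6547 + (9 + (1/2)*3481 - 59))/(-38194) = (-6547 + (9 + 3481/2 - 59))*(-1/38194) = (-6547 + 3381/2)*(-1/38194) = -9713/2*(-1/38194) = 9713/76388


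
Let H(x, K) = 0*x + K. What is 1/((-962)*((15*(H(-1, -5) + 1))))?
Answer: 1/57720 ≈ 1.7325e-5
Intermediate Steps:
H(x, K) = K (H(x, K) = 0 + K = K)
1/((-962)*((15*(H(-1, -5) + 1)))) = 1/((-962)*((15*(-5 + 1)))) = -1/(962*(15*(-4))) = -1/962/(-60) = -1/962*(-1/60) = 1/57720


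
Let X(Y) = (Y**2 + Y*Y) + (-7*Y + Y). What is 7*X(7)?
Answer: 392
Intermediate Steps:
X(Y) = -6*Y + 2*Y**2 (X(Y) = (Y**2 + Y**2) - 6*Y = 2*Y**2 - 6*Y = -6*Y + 2*Y**2)
7*X(7) = 7*(2*7*(-3 + 7)) = 7*(2*7*4) = 7*56 = 392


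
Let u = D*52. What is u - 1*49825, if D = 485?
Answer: -24605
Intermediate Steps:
u = 25220 (u = 485*52 = 25220)
u - 1*49825 = 25220 - 1*49825 = 25220 - 49825 = -24605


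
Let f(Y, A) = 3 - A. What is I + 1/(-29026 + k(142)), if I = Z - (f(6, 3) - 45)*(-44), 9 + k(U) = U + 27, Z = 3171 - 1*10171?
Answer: -259216681/28866 ≈ -8980.0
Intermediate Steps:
Z = -7000 (Z = 3171 - 10171 = -7000)
k(U) = 18 + U (k(U) = -9 + (U + 27) = -9 + (27 + U) = 18 + U)
I = -8980 (I = -7000 - ((3 - 1*3) - 45)*(-44) = -7000 - ((3 - 3) - 45)*(-44) = -7000 - (0 - 45)*(-44) = -7000 - (-45)*(-44) = -7000 - 1*1980 = -7000 - 1980 = -8980)
I + 1/(-29026 + k(142)) = -8980 + 1/(-29026 + (18 + 142)) = -8980 + 1/(-29026 + 160) = -8980 + 1/(-28866) = -8980 - 1/28866 = -259216681/28866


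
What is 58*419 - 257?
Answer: 24045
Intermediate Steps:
58*419 - 257 = 24302 - 257 = 24045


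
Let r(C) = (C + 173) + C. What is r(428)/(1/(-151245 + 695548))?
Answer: 560087787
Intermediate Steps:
r(C) = 173 + 2*C (r(C) = (173 + C) + C = 173 + 2*C)
r(428)/(1/(-151245 + 695548)) = (173 + 2*428)/(1/(-151245 + 695548)) = (173 + 856)/(1/544303) = 1029/(1/544303) = 1029*544303 = 560087787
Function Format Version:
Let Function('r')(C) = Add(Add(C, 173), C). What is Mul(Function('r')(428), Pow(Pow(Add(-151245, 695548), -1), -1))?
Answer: 560087787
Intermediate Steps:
Function('r')(C) = Add(173, Mul(2, C)) (Function('r')(C) = Add(Add(173, C), C) = Add(173, Mul(2, C)))
Mul(Function('r')(428), Pow(Pow(Add(-151245, 695548), -1), -1)) = Mul(Add(173, Mul(2, 428)), Pow(Pow(Add(-151245, 695548), -1), -1)) = Mul(Add(173, 856), Pow(Pow(544303, -1), -1)) = Mul(1029, Pow(Rational(1, 544303), -1)) = Mul(1029, 544303) = 560087787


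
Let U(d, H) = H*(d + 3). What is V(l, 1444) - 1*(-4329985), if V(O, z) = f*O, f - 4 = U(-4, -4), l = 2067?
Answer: 4346521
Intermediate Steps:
U(d, H) = H*(3 + d)
f = 8 (f = 4 - 4*(3 - 4) = 4 - 4*(-1) = 4 + 4 = 8)
V(O, z) = 8*O
V(l, 1444) - 1*(-4329985) = 8*2067 - 1*(-4329985) = 16536 + 4329985 = 4346521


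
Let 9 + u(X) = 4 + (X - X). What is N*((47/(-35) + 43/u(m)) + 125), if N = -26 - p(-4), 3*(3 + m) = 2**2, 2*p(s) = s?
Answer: -96648/35 ≈ -2761.4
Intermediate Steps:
p(s) = s/2
m = -5/3 (m = -3 + (1/3)*2**2 = -3 + (1/3)*4 = -3 + 4/3 = -5/3 ≈ -1.6667)
u(X) = -5 (u(X) = -9 + (4 + (X - X)) = -9 + (4 + 0) = -9 + 4 = -5)
N = -24 (N = -26 - (-4)/2 = -26 - 1*(-2) = -26 + 2 = -24)
N*((47/(-35) + 43/u(m)) + 125) = -24*((47/(-35) + 43/(-5)) + 125) = -24*((47*(-1/35) + 43*(-1/5)) + 125) = -24*((-47/35 - 43/5) + 125) = -24*(-348/35 + 125) = -24*4027/35 = -96648/35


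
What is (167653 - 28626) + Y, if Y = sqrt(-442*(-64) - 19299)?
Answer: 139027 + sqrt(8989) ≈ 1.3912e+5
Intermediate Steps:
Y = sqrt(8989) (Y = sqrt(28288 - 19299) = sqrt(8989) ≈ 94.810)
(167653 - 28626) + Y = (167653 - 28626) + sqrt(8989) = 139027 + sqrt(8989)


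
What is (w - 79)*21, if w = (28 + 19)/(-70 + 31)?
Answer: -21896/13 ≈ -1684.3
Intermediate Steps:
w = -47/39 (w = 47/(-39) = 47*(-1/39) = -47/39 ≈ -1.2051)
(w - 79)*21 = (-47/39 - 79)*21 = -3128/39*21 = -21896/13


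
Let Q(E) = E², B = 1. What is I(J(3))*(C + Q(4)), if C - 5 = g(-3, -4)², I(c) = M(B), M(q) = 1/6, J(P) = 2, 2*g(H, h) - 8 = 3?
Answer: 205/24 ≈ 8.5417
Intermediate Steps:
g(H, h) = 11/2 (g(H, h) = 4 + (½)*3 = 4 + 3/2 = 11/2)
M(q) = ⅙
I(c) = ⅙
C = 141/4 (C = 5 + (11/2)² = 5 + 121/4 = 141/4 ≈ 35.250)
I(J(3))*(C + Q(4)) = (141/4 + 4²)/6 = (141/4 + 16)/6 = (⅙)*(205/4) = 205/24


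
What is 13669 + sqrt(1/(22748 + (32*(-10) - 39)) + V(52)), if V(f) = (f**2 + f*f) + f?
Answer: 13669 + sqrt(2736919595049)/22389 ≈ 13743.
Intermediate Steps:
V(f) = f + 2*f**2 (V(f) = (f**2 + f**2) + f = 2*f**2 + f = f + 2*f**2)
13669 + sqrt(1/(22748 + (32*(-10) - 39)) + V(52)) = 13669 + sqrt(1/(22748 + (32*(-10) - 39)) + 52*(1 + 2*52)) = 13669 + sqrt(1/(22748 + (-320 - 39)) + 52*(1 + 104)) = 13669 + sqrt(1/(22748 - 359) + 52*105) = 13669 + sqrt(1/22389 + 5460) = 13669 + sqrt(122243941/22389) = 13669 + sqrt(2736919595049)/22389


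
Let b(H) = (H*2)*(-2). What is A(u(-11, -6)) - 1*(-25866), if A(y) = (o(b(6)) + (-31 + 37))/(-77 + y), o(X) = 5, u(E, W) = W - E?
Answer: 1862341/72 ≈ 25866.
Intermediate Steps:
b(H) = -4*H (b(H) = (2*H)*(-2) = -4*H)
A(y) = 11/(-77 + y) (A(y) = (5 + (-31 + 37))/(-77 + y) = (5 + 6)/(-77 + y) = 11/(-77 + y))
A(u(-11, -6)) - 1*(-25866) = 11/(-77 + (-6 - 1*(-11))) - 1*(-25866) = 11/(-77 + (-6 + 11)) + 25866 = 11/(-77 + 5) + 25866 = 11/(-72) + 25866 = 11*(-1/72) + 25866 = -11/72 + 25866 = 1862341/72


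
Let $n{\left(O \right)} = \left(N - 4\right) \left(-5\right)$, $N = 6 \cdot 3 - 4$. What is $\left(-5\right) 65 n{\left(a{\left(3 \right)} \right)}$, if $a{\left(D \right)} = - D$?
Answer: $16250$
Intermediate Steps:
$N = 14$ ($N = 18 - 4 = 14$)
$n{\left(O \right)} = -50$ ($n{\left(O \right)} = \left(14 - 4\right) \left(-5\right) = 10 \left(-5\right) = -50$)
$\left(-5\right) 65 n{\left(a{\left(3 \right)} \right)} = \left(-5\right) 65 \left(-50\right) = \left(-325\right) \left(-50\right) = 16250$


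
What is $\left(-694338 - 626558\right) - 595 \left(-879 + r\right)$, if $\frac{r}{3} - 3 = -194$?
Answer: $-456956$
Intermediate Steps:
$r = -573$ ($r = 9 + 3 \left(-194\right) = 9 - 582 = -573$)
$\left(-694338 - 626558\right) - 595 \left(-879 + r\right) = \left(-694338 - 626558\right) - 595 \left(-879 - 573\right) = \left(-694338 + \left(-1465661 + 839103\right)\right) - -863940 = \left(-694338 - 626558\right) + 863940 = -1320896 + 863940 = -456956$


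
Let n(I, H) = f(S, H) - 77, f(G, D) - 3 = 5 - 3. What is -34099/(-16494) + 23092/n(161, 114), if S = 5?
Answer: -7883840/24741 ≈ -318.65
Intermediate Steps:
f(G, D) = 5 (f(G, D) = 3 + (5 - 3) = 3 + 2 = 5)
n(I, H) = -72 (n(I, H) = 5 - 77 = -72)
-34099/(-16494) + 23092/n(161, 114) = -34099/(-16494) + 23092/(-72) = -34099*(-1/16494) + 23092*(-1/72) = 34099/16494 - 5773/18 = -7883840/24741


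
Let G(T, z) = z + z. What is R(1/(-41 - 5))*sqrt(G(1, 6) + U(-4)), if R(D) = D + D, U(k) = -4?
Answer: -2*sqrt(2)/23 ≈ -0.12298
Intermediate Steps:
G(T, z) = 2*z
R(D) = 2*D
R(1/(-41 - 5))*sqrt(G(1, 6) + U(-4)) = (2/(-41 - 5))*sqrt(2*6 - 4) = (2/(-46))*sqrt(12 - 4) = (2*(-1/46))*sqrt(8) = -2*sqrt(2)/23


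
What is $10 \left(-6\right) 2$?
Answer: $-120$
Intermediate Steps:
$10 \left(-6\right) 2 = \left(-60\right) 2 = -120$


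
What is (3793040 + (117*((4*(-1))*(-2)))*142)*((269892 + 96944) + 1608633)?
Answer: 7755596471488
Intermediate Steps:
(3793040 + (117*((4*(-1))*(-2)))*142)*((269892 + 96944) + 1608633) = (3793040 + (117*(-4*(-2)))*142)*(366836 + 1608633) = (3793040 + (117*8)*142)*1975469 = (3793040 + 936*142)*1975469 = (3793040 + 132912)*1975469 = 3925952*1975469 = 7755596471488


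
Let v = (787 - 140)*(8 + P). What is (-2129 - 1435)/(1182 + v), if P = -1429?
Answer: 3564/918205 ≈ 0.0038815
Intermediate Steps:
v = -919387 (v = (787 - 140)*(8 - 1429) = 647*(-1421) = -919387)
(-2129 - 1435)/(1182 + v) = (-2129 - 1435)/(1182 - 919387) = -3564/(-918205) = -3564*(-1/918205) = 3564/918205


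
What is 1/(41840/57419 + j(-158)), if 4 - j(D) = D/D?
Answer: 57419/214097 ≈ 0.26819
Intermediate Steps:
j(D) = 3 (j(D) = 4 - D/D = 4 - 1*1 = 4 - 1 = 3)
1/(41840/57419 + j(-158)) = 1/(41840/57419 + 3) = 1/(214097/57419) = 57419/214097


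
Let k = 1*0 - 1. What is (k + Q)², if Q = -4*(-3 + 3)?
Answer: 1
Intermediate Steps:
Q = 0 (Q = -4*0 = 0)
k = -1 (k = 0 - 1 = -1)
(k + Q)² = (-1 + 0)² = (-1)² = 1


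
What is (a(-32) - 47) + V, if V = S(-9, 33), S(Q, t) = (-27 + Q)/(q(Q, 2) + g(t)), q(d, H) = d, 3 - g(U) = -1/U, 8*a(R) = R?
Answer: -8859/197 ≈ -44.970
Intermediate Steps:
a(R) = R/8
g(U) = 3 + 1/U (g(U) = 3 - (-1)/U = 3 + 1/U)
S(Q, t) = (-27 + Q)/(3 + Q + 1/t) (S(Q, t) = (-27 + Q)/(Q + (3 + 1/t)) = (-27 + Q)/(3 + Q + 1/t))
V = 1188/197 (V = 33*(-27 - 9)/(1 + 3*33 - 9*33) = 33*(-36)/(1 + 99 - 297) = 33*(-36)/(-197) = 33*(-1/197)*(-36) = 1188/197 ≈ 6.0305)
(a(-32) - 47) + V = ((⅛)*(-32) - 47) + 1188/197 = (-4 - 47) + 1188/197 = -51 + 1188/197 = -8859/197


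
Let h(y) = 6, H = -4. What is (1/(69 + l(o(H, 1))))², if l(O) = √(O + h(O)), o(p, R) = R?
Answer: (69 + √7)⁻² ≈ 0.00019481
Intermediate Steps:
l(O) = √(6 + O) (l(O) = √(O + 6) = √(6 + O))
(1/(69 + l(o(H, 1))))² = (1/(69 + √(6 + 1)))² = (1/(69 + √7))² = (69 + √7)⁻²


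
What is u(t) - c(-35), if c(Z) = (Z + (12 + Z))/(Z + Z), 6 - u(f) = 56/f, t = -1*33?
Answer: 7933/1155 ≈ 6.8684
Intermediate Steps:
t = -33
u(f) = 6 - 56/f
c(Z) = (12 + 2*Z)/(2*Z) (c(Z) = (12 + 2*Z)/((2*Z)) = (12 + 2*Z)*(1/(2*Z)) = (12 + 2*Z)/(2*Z))
u(t) - c(-35) = (6 - 56/(-33)) - (6 - 35)/(-35) = (6 - 56*(-1/33)) - (-1)*(-29)/35 = (6 + 56/33) - 1*29/35 = 254/33 - 29/35 = 7933/1155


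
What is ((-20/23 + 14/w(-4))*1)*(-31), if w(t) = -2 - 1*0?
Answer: 5611/23 ≈ 243.96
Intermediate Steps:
w(t) = -2 (w(t) = -2 + 0 = -2)
((-20/23 + 14/w(-4))*1)*(-31) = ((-20/23 + 14/(-2))*1)*(-31) = ((-20*1/23 + 14*(-½))*1)*(-31) = ((-20/23 - 7)*1)*(-31) = -181/23*1*(-31) = -181/23*(-31) = 5611/23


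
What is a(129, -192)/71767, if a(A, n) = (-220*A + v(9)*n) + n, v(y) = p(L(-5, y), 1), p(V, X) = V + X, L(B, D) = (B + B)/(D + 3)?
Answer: -28604/71767 ≈ -0.39857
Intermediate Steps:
L(B, D) = 2*B/(3 + D) (L(B, D) = (2*B)/(3 + D) = 2*B/(3 + D))
v(y) = 1 - 10/(3 + y) (v(y) = 2*(-5)/(3 + y) + 1 = -10/(3 + y) + 1 = 1 - 10/(3 + y))
a(A, n) = -220*A + 7*n/6 (a(A, n) = (-220*A + ((-7 + 9)/(3 + 9))*n) + n = (-220*A + (2/12)*n) + n = (-220*A + ((1/12)*2)*n) + n = (-220*A + n/6) + n = -220*A + 7*n/6)
a(129, -192)/71767 = (-220*129 + (7/6)*(-192))/71767 = (-28380 - 224)*(1/71767) = -28604*1/71767 = -28604/71767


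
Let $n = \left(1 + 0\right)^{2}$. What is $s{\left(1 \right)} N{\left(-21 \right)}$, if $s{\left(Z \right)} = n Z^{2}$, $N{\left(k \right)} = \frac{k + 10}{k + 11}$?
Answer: $\frac{11}{10} \approx 1.1$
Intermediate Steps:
$n = 1$ ($n = 1^{2} = 1$)
$N{\left(k \right)} = \frac{10 + k}{11 + k}$
$s{\left(Z \right)} = Z^{2}$ ($s{\left(Z \right)} = 1 Z^{2} = Z^{2}$)
$s{\left(1 \right)} N{\left(-21 \right)} = 1^{2} \frac{10 - 21}{11 - 21} = 1 \frac{1}{-10} \left(-11\right) = 1 \left(\left(- \frac{1}{10}\right) \left(-11\right)\right) = 1 \cdot \frac{11}{10} = \frac{11}{10}$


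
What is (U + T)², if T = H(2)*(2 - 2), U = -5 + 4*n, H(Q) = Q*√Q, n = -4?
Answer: 441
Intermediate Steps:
H(Q) = Q^(3/2)
U = -21 (U = -5 + 4*(-4) = -5 - 16 = -21)
T = 0 (T = 2^(3/2)*(2 - 2) = (2*√2)*0 = 0)
(U + T)² = (-21 + 0)² = (-21)² = 441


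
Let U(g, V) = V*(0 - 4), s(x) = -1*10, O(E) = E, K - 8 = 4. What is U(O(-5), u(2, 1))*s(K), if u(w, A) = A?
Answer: 40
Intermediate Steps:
K = 12 (K = 8 + 4 = 12)
s(x) = -10
U(g, V) = -4*V (U(g, V) = V*(-4) = -4*V)
U(O(-5), u(2, 1))*s(K) = -4*1*(-10) = -4*(-10) = 40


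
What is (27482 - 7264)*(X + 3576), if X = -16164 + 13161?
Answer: 11584914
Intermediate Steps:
X = -3003
(27482 - 7264)*(X + 3576) = (27482 - 7264)*(-3003 + 3576) = 20218*573 = 11584914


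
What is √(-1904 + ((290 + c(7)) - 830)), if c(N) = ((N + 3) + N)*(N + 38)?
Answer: I*√1679 ≈ 40.976*I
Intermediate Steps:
c(N) = (3 + 2*N)*(38 + N) (c(N) = ((3 + N) + N)*(38 + N) = (3 + 2*N)*(38 + N))
√(-1904 + ((290 + c(7)) - 830)) = √(-1904 + ((290 + (114 + 2*7² + 79*7)) - 830)) = √(-1904 + ((290 + (114 + 2*49 + 553)) - 830)) = √(-1904 + ((290 + (114 + 98 + 553)) - 830)) = √(-1904 + ((290 + 765) - 830)) = √(-1904 + (1055 - 830)) = √(-1904 + 225) = √(-1679) = I*√1679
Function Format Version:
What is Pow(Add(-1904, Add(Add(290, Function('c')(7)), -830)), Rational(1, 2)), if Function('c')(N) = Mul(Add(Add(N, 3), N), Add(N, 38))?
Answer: Mul(I, Pow(1679, Rational(1, 2))) ≈ Mul(40.976, I)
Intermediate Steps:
Function('c')(N) = Mul(Add(3, Mul(2, N)), Add(38, N)) (Function('c')(N) = Mul(Add(Add(3, N), N), Add(38, N)) = Mul(Add(3, Mul(2, N)), Add(38, N)))
Pow(Add(-1904, Add(Add(290, Function('c')(7)), -830)), Rational(1, 2)) = Pow(Add(-1904, Add(Add(290, Add(114, Mul(2, Pow(7, 2)), Mul(79, 7))), -830)), Rational(1, 2)) = Pow(Add(-1904, Add(Add(290, Add(114, Mul(2, 49), 553)), -830)), Rational(1, 2)) = Pow(Add(-1904, Add(Add(290, Add(114, 98, 553)), -830)), Rational(1, 2)) = Pow(Add(-1904, Add(Add(290, 765), -830)), Rational(1, 2)) = Pow(Add(-1904, Add(1055, -830)), Rational(1, 2)) = Pow(Add(-1904, 225), Rational(1, 2)) = Pow(-1679, Rational(1, 2)) = Mul(I, Pow(1679, Rational(1, 2)))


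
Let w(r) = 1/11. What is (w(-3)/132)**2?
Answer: 1/2108304 ≈ 4.7431e-7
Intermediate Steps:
w(r) = 1/11
(w(-3)/132)**2 = ((1/11)/132)**2 = ((1/11)*(1/132))**2 = (1/1452)**2 = 1/2108304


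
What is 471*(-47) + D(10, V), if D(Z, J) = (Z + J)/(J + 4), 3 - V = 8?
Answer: -22142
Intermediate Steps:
V = -5 (V = 3 - 1*8 = 3 - 8 = -5)
D(Z, J) = (J + Z)/(4 + J)
471*(-47) + D(10, V) = 471*(-47) + (-5 + 10)/(4 - 5) = -22137 + 5/(-1) = -22137 - 1*5 = -22137 - 5 = -22142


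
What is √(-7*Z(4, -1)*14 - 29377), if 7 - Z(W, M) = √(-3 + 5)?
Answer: √(-30063 + 98*√2) ≈ 172.99*I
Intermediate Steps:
Z(W, M) = 7 - √2 (Z(W, M) = 7 - √(-3 + 5) = 7 - √2)
√(-7*Z(4, -1)*14 - 29377) = √(-7*(7 - √2)*14 - 29377) = √((-49 + 7*√2)*14 - 29377) = √((-686 + 98*√2) - 29377) = √(-30063 + 98*√2)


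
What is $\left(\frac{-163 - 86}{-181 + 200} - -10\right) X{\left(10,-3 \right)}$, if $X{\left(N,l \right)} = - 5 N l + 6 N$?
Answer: $- \frac{12390}{19} \approx -652.11$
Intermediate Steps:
$X{\left(N,l \right)} = 6 N - 5 N l$ ($X{\left(N,l \right)} = - 5 N l + 6 N = 6 N - 5 N l$)
$\left(\frac{-163 - 86}{-181 + 200} - -10\right) X{\left(10,-3 \right)} = \left(\frac{-163 - 86}{-181 + 200} - -10\right) 10 \left(6 - -15\right) = \left(- \frac{249}{19} + 10\right) 10 \left(6 + 15\right) = \left(\left(-249\right) \frac{1}{19} + 10\right) 10 \cdot 21 = \left(- \frac{249}{19} + 10\right) 210 = \left(- \frac{59}{19}\right) 210 = - \frac{12390}{19}$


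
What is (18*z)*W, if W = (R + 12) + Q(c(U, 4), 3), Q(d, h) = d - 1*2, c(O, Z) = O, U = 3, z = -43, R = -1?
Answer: -9288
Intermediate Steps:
Q(d, h) = -2 + d (Q(d, h) = d - 2 = -2 + d)
W = 12 (W = (-1 + 12) + (-2 + 3) = 11 + 1 = 12)
(18*z)*W = (18*(-43))*12 = -774*12 = -9288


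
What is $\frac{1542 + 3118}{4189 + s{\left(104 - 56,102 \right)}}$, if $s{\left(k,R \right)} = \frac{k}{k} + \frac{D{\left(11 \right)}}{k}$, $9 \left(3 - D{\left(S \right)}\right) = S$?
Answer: $\frac{125820}{113131} \approx 1.1122$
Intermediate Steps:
$D{\left(S \right)} = 3 - \frac{S}{9}$
$s{\left(k,R \right)} = 1 + \frac{16}{9 k}$ ($s{\left(k,R \right)} = \frac{k}{k} + \frac{3 - \frac{11}{9}}{k} = 1 + \frac{3 - \frac{11}{9}}{k} = 1 + \frac{16}{9 k}$)
$\frac{1542 + 3118}{4189 + s{\left(104 - 56,102 \right)}} = \frac{1542 + 3118}{4189 + \frac{\frac{16}{9} + \left(104 - 56\right)}{104 - 56}} = \frac{4660}{4189 + \frac{\frac{16}{9} + \left(104 - 56\right)}{104 - 56}} = \frac{4660}{4189 + \frac{\frac{16}{9} + 48}{48}} = \frac{4660}{4189 + \frac{1}{48} \cdot \frac{448}{9}} = \frac{4660}{4189 + \frac{28}{27}} = \frac{4660}{\frac{113131}{27}} = 4660 \cdot \frac{27}{113131} = \frac{125820}{113131}$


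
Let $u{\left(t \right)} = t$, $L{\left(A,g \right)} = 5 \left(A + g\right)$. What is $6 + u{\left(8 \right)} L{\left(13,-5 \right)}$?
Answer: $326$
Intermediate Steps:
$L{\left(A,g \right)} = 5 A + 5 g$
$6 + u{\left(8 \right)} L{\left(13,-5 \right)} = 6 + 8 \left(5 \cdot 13 + 5 \left(-5\right)\right) = 6 + 8 \left(65 - 25\right) = 6 + 8 \cdot 40 = 6 + 320 = 326$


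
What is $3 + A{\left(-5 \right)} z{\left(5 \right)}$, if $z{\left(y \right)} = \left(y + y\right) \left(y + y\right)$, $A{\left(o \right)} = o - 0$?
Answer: $-497$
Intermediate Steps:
$A{\left(o \right)} = o$ ($A{\left(o \right)} = o + 0 = o$)
$z{\left(y \right)} = 4 y^{2}$ ($z{\left(y \right)} = 2 y 2 y = 4 y^{2}$)
$3 + A{\left(-5 \right)} z{\left(5 \right)} = 3 - 5 \cdot 4 \cdot 5^{2} = 3 - 5 \cdot 4 \cdot 25 = 3 - 500 = -497$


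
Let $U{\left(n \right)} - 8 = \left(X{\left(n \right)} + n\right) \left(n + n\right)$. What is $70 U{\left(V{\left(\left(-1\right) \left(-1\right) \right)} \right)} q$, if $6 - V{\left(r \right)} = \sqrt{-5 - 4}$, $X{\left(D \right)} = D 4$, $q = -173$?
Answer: $-3366580 + 4359600 i \approx -3.3666 \cdot 10^{6} + 4.3596 \cdot 10^{6} i$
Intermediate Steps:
$X{\left(D \right)} = 4 D$
$V{\left(r \right)} = 6 - 3 i$ ($V{\left(r \right)} = 6 - \sqrt{-5 - 4} = 6 - \sqrt{-9} = 6 - 3 i$)
$U{\left(n \right)} = 8 + 10 n^{2}$ ($U{\left(n \right)} = 8 + \left(4 n + n\right) \left(n + n\right) = 8 + 5 n 2 n = 8 + 10 n^{2}$)
$70 U{\left(V{\left(\left(-1\right) \left(-1\right) \right)} \right)} q = 70 \left(8 + 10 \left(6 - 3 i\right)^{2}\right) \left(-173\right) = \left(560 + 700 \left(6 - 3 i\right)^{2}\right) \left(-173\right) = -96880 - 121100 \left(6 - 3 i\right)^{2}$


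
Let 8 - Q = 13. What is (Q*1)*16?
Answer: -80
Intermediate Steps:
Q = -5 (Q = 8 - 1*13 = 8 - 13 = -5)
(Q*1)*16 = -5*1*16 = -5*16 = -80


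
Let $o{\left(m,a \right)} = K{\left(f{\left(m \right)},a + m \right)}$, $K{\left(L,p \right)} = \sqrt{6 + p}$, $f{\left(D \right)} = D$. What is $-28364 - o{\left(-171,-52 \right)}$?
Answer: $-28364 - i \sqrt{217} \approx -28364.0 - 14.731 i$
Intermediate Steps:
$o{\left(m,a \right)} = \sqrt{6 + a + m}$ ($o{\left(m,a \right)} = \sqrt{6 + \left(a + m\right)} = \sqrt{6 + a + m}$)
$-28364 - o{\left(-171,-52 \right)} = -28364 - \sqrt{6 - 52 - 171} = -28364 - \sqrt{-217} = -28364 - i \sqrt{217}$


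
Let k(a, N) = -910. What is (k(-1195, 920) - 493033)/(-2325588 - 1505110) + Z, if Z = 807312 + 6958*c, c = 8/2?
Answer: 3199184944455/3830698 ≈ 8.3514e+5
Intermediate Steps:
c = 4 (c = (½)*8 = 4)
Z = 835144 (Z = 807312 + 6958*4 = 807312 + 27832 = 835144)
(k(-1195, 920) - 493033)/(-2325588 - 1505110) + Z = (-910 - 493033)/(-2325588 - 1505110) + 835144 = -493943/(-3830698) + 835144 = -493943*(-1/3830698) + 835144 = 493943/3830698 + 835144 = 3199184944455/3830698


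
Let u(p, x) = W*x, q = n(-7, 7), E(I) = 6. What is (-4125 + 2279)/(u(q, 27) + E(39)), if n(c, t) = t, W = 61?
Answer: -1846/1653 ≈ -1.1168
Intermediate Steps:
q = 7
u(p, x) = 61*x
(-4125 + 2279)/(u(q, 27) + E(39)) = (-4125 + 2279)/(61*27 + 6) = -1846/(1647 + 6) = -1846/1653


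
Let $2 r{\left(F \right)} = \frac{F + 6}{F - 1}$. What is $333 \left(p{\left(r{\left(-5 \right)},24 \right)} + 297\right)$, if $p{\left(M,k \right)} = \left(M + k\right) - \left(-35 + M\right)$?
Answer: $118548$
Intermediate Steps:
$r{\left(F \right)} = \frac{6 + F}{2 \left(-1 + F\right)}$ ($r{\left(F \right)} = \frac{\left(F + 6\right) \frac{1}{F - 1}}{2} = \frac{\left(6 + F\right) \frac{1}{-1 + F}}{2} = \frac{\frac{1}{-1 + F} \left(6 + F\right)}{2} = \frac{6 + F}{2 \left(-1 + F\right)}$)
$p{\left(M,k \right)} = 35 + k$
$333 \left(p{\left(r{\left(-5 \right)},24 \right)} + 297\right) = 333 \left(\left(35 + 24\right) + 297\right) = 333 \left(59 + 297\right) = 333 \cdot 356 = 118548$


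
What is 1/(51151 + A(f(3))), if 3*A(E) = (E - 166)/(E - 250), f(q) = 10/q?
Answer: 555/28388927 ≈ 1.9550e-5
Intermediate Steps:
A(E) = (-166 + E)/(3*(-250 + E)) (A(E) = ((E - 166)/(E - 250))/3 = ((-166 + E)/(-250 + E))/3 = (-166 + E)/(3*(-250 + E)))
1/(51151 + A(f(3))) = 1/(51151 + (-166 + 10/3)/(3*(-250 + 10/3))) = 1/(51151 + (⅓)*(-488/3)/(-740/3)) = 1/(51151 + (⅓)*(-3/740)*(-488/3)) = 1/(51151 + 122/555) = 1/(28388927/555) = 555/28388927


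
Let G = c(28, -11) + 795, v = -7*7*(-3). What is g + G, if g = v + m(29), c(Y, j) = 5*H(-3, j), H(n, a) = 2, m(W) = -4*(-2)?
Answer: 960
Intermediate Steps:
m(W) = 8
v = 147 (v = -49*(-3) = 147)
c(Y, j) = 10 (c(Y, j) = 5*2 = 10)
g = 155 (g = 147 + 8 = 155)
G = 805 (G = 10 + 795 = 805)
g + G = 155 + 805 = 960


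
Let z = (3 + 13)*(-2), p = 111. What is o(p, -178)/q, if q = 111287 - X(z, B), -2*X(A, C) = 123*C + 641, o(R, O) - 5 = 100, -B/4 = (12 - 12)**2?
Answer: 14/14881 ≈ 0.00094080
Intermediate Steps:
z = -32 (z = 16*(-2) = -32)
B = 0 (B = -4*(12 - 12)**2 = -4*0**2 = -4*0 = 0)
o(R, O) = 105 (o(R, O) = 5 + 100 = 105)
X(A, C) = -641/2 - 123*C/2 (X(A, C) = -(123*C + 641)/2 = -(641 + 123*C)/2 = -641/2 - 123*C/2)
q = 223215/2 (q = 111287 - (-641/2 - 123/2*0) = 111287 - (-641/2 + 0) = 111287 - 1*(-641/2) = 111287 + 641/2 = 223215/2 ≈ 1.1161e+5)
o(p, -178)/q = 105/(223215/2) = 105*(2/223215) = 14/14881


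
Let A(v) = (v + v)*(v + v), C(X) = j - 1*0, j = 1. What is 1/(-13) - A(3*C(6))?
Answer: -469/13 ≈ -36.077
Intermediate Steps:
C(X) = 1 (C(X) = 1 - 1*0 = 1 + 0 = 1)
A(v) = 4*v**2 (A(v) = (2*v)*(2*v) = 4*v**2)
1/(-13) - A(3*C(6)) = 1/(-13) - 4*(3*1)**2 = -1/13 - 4*3**2 = -1/13 - 4*9 = -1/13 - 1*36 = -1/13 - 36 = -469/13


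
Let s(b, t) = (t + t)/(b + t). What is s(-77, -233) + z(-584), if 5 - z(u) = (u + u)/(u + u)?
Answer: 853/155 ≈ 5.5032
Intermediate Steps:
z(u) = 4 (z(u) = 5 - (u + u)/(u + u) = 5 - 2*u/(2*u) = 5 - 2*u*1/(2*u) = 5 - 1*1 = 5 - 1 = 4)
s(b, t) = 2*t/(b + t) (s(b, t) = (2*t)/(b + t) = 2*t/(b + t))
s(-77, -233) + z(-584) = 2*(-233)/(-77 - 233) + 4 = 2*(-233)/(-310) + 4 = 2*(-233)*(-1/310) + 4 = 233/155 + 4 = 853/155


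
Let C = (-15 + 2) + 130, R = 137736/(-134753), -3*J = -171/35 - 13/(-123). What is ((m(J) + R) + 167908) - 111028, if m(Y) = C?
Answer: 7680379005/134753 ≈ 56996.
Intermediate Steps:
J = 20578/12915 (J = -(-171/35 - 13/(-123))/3 = -(-171*1/35 - 13*(-1/123))/3 = -(-171/35 + 13/123)/3 = -1/3*(-20578/4305) = 20578/12915 ≈ 1.5933)
R = -137736/134753 (R = 137736*(-1/134753) = -137736/134753 ≈ -1.0221)
C = 117 (C = -13 + 130 = 117)
m(Y) = 117
((m(J) + R) + 167908) - 111028 = ((117 - 137736/134753) + 167908) - 111028 = (15628365/134753 + 167908) - 111028 = 22641735089/134753 - 111028 = 7680379005/134753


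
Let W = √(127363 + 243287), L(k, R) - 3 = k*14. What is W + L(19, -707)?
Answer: 269 + 5*√14826 ≈ 877.81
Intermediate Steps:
L(k, R) = 3 + 14*k (L(k, R) = 3 + k*14 = 3 + 14*k)
W = 5*√14826 (W = √370650 = 5*√14826 ≈ 608.81)
W + L(19, -707) = 5*√14826 + (3 + 14*19) = 5*√14826 + (3 + 266) = 5*√14826 + 269 = 269 + 5*√14826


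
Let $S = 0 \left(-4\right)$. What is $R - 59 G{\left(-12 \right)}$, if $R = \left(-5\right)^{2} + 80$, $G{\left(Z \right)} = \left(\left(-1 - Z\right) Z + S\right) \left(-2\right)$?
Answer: $-15471$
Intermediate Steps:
$S = 0$
$G{\left(Z \right)} = - 2 Z \left(-1 - Z\right)$ ($G{\left(Z \right)} = \left(\left(-1 - Z\right) Z + 0\right) \left(-2\right) = \left(Z \left(-1 - Z\right) + 0\right) \left(-2\right) = Z \left(-1 - Z\right) \left(-2\right) = - 2 Z \left(-1 - Z\right)$)
$R = 105$ ($R = 25 + 80 = 105$)
$R - 59 G{\left(-12 \right)} = 105 - 59 \cdot 2 \left(-12\right) \left(1 - 12\right) = 105 - 59 \cdot 2 \left(-12\right) \left(-11\right) = 105 - 15576 = -15471$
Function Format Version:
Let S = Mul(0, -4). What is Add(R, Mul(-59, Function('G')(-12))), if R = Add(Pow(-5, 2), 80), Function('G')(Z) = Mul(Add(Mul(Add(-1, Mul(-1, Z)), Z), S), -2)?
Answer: -15471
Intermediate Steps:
S = 0
Function('G')(Z) = Mul(-2, Z, Add(-1, Mul(-1, Z))) (Function('G')(Z) = Mul(Add(Mul(Add(-1, Mul(-1, Z)), Z), 0), -2) = Mul(Add(Mul(Z, Add(-1, Mul(-1, Z))), 0), -2) = Mul(Mul(Z, Add(-1, Mul(-1, Z))), -2) = Mul(-2, Z, Add(-1, Mul(-1, Z))))
R = 105 (R = Add(25, 80) = 105)
Add(R, Mul(-59, Function('G')(-12))) = Add(105, Mul(-59, Mul(2, -12, Add(1, -12)))) = Add(105, Mul(-59, Mul(2, -12, -11))) = Add(105, Mul(-59, 264)) = Add(105, -15576) = -15471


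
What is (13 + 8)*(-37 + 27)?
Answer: -210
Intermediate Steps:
(13 + 8)*(-37 + 27) = 21*(-10) = -210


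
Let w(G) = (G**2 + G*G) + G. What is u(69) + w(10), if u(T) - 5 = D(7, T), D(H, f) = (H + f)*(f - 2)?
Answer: 5307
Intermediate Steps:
D(H, f) = (-2 + f)*(H + f) (D(H, f) = (H + f)*(-2 + f) = (-2 + f)*(H + f))
u(T) = -9 + T**2 + 5*T (u(T) = 5 + (T**2 - 2*7 - 2*T + 7*T) = 5 + (T**2 - 14 - 2*T + 7*T) = 5 + (-14 + T**2 + 5*T) = -9 + T**2 + 5*T)
w(G) = G + 2*G**2 (w(G) = (G**2 + G**2) + G = 2*G**2 + G = G + 2*G**2)
u(69) + w(10) = (-9 + 69**2 + 5*69) + 10*(1 + 2*10) = (-9 + 4761 + 345) + 10*(1 + 20) = 5097 + 10*21 = 5097 + 210 = 5307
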